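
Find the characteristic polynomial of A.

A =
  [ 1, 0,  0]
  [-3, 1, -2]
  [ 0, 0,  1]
x^3 - 3*x^2 + 3*x - 1

Expanding det(x·I − A) (e.g. by cofactor expansion or by noting that A is similar to its Jordan form J, which has the same characteristic polynomial as A) gives
  χ_A(x) = x^3 - 3*x^2 + 3*x - 1
which factors as (x - 1)^3. The eigenvalues (with algebraic multiplicities) are λ = 1 with multiplicity 3.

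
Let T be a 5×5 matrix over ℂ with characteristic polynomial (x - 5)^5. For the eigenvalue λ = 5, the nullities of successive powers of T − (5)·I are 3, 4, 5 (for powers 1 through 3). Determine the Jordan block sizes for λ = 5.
Block sizes for λ = 5: [3, 1, 1]

From the dimensions of kernels of powers, the number of Jordan blocks of size at least j is d_j − d_{j−1} where d_j = dim ker(N^j) (with d_0 = 0). Computing the differences gives [3, 1, 1].
The number of blocks of size exactly k is (#blocks of size ≥ k) − (#blocks of size ≥ k + 1), so the partition is: 2 block(s) of size 1, 1 block(s) of size 3.
In nonincreasing order the block sizes are [3, 1, 1].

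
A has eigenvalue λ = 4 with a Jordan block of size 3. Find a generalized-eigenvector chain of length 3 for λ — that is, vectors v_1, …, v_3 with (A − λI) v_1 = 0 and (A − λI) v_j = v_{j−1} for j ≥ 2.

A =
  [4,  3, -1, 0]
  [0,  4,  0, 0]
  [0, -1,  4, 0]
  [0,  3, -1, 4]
A Jordan chain for λ = 4 of length 3:
v_1 = (1, 0, 0, 1)ᵀ
v_2 = (3, 0, -1, 3)ᵀ
v_3 = (0, 1, 0, 0)ᵀ

Let N = A − (4)·I. We want v_3 with N^3 v_3 = 0 but N^2 v_3 ≠ 0; then v_{j-1} := N · v_j for j = 3, …, 2.

Pick v_3 = (0, 1, 0, 0)ᵀ.
Then v_2 = N · v_3 = (3, 0, -1, 3)ᵀ.
Then v_1 = N · v_2 = (1, 0, 0, 1)ᵀ.

Sanity check: (A − (4)·I) v_1 = (0, 0, 0, 0)ᵀ = 0. ✓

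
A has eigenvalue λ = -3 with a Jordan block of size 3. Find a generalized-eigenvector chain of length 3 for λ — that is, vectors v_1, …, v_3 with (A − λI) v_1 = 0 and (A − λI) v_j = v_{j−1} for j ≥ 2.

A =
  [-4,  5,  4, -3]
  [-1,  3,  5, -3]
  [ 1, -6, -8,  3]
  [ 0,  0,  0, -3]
A Jordan chain for λ = -3 of length 3:
v_1 = (1, 1, -1, 0)ᵀ
v_2 = (5, 6, -6, 0)ᵀ
v_3 = (0, 1, 0, 0)ᵀ

Let N = A − (-3)·I. We want v_3 with N^3 v_3 = 0 but N^2 v_3 ≠ 0; then v_{j-1} := N · v_j for j = 3, …, 2.

Pick v_3 = (0, 1, 0, 0)ᵀ.
Then v_2 = N · v_3 = (5, 6, -6, 0)ᵀ.
Then v_1 = N · v_2 = (1, 1, -1, 0)ᵀ.

Sanity check: (A − (-3)·I) v_1 = (0, 0, 0, 0)ᵀ = 0. ✓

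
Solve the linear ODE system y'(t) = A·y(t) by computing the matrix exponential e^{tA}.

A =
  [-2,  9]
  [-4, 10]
e^{tA} =
  [-6*t*exp(4*t) + exp(4*t), 9*t*exp(4*t)]
  [-4*t*exp(4*t), 6*t*exp(4*t) + exp(4*t)]

Strategy: write A = P · J · P⁻¹ where J is a Jordan canonical form, so e^{tA} = P · e^{tJ} · P⁻¹, and e^{tJ} can be computed block-by-block.

A has Jordan form
J =
  [4, 1]
  [0, 4]
(up to reordering of blocks).

Per-block formulas:
  For a 2×2 Jordan block J_2(4): exp(t · J_2(4)) = e^(4t)·(I + t·N), where N is the 2×2 nilpotent shift.

After assembling e^{tJ} and conjugating by P, we get:

e^{tA} =
  [-6*t*exp(4*t) + exp(4*t), 9*t*exp(4*t)]
  [-4*t*exp(4*t), 6*t*exp(4*t) + exp(4*t)]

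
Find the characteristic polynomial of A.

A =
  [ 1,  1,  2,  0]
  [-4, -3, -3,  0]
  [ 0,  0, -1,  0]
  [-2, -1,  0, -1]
x^4 + 4*x^3 + 6*x^2 + 4*x + 1

Expanding det(x·I − A) (e.g. by cofactor expansion or by noting that A is similar to its Jordan form J, which has the same characteristic polynomial as A) gives
  χ_A(x) = x^4 + 4*x^3 + 6*x^2 + 4*x + 1
which factors as (x + 1)^4. The eigenvalues (with algebraic multiplicities) are λ = -1 with multiplicity 4.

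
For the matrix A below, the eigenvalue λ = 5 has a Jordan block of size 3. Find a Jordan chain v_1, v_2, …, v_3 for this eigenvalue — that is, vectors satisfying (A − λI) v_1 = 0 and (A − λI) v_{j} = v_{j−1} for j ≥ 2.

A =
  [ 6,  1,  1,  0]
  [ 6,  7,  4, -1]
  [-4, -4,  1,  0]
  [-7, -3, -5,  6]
A Jordan chain for λ = 5 of length 3:
v_1 = (3, 9, -12, -12)ᵀ
v_2 = (1, 6, -4, -7)ᵀ
v_3 = (1, 0, 0, 0)ᵀ

Let N = A − (5)·I. We want v_3 with N^3 v_3 = 0 but N^2 v_3 ≠ 0; then v_{j-1} := N · v_j for j = 3, …, 2.

Pick v_3 = (1, 0, 0, 0)ᵀ.
Then v_2 = N · v_3 = (1, 6, -4, -7)ᵀ.
Then v_1 = N · v_2 = (3, 9, -12, -12)ᵀ.

Sanity check: (A − (5)·I) v_1 = (0, 0, 0, 0)ᵀ = 0. ✓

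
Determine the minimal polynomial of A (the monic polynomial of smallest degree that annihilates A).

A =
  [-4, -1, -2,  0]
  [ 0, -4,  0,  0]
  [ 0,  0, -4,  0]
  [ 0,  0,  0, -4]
x^2 + 8*x + 16

The characteristic polynomial is χ_A(x) = (x + 4)^4, so the eigenvalues are known. The minimal polynomial is
  m_A(x) = Π_λ (x − λ)^{k_λ}
where k_λ is the size of the *largest* Jordan block for λ (equivalently, the smallest k with (A − λI)^k v = 0 for every generalised eigenvector v of λ).

  λ = -4: largest Jordan block has size 2, contributing (x + 4)^2

So m_A(x) = (x + 4)^2 = x^2 + 8*x + 16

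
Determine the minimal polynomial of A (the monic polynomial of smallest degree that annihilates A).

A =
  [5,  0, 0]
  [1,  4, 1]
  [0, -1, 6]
x^3 - 15*x^2 + 75*x - 125

The characteristic polynomial is χ_A(x) = (x - 5)^3, so the eigenvalues are known. The minimal polynomial is
  m_A(x) = Π_λ (x − λ)^{k_λ}
where k_λ is the size of the *largest* Jordan block for λ (equivalently, the smallest k with (A − λI)^k v = 0 for every generalised eigenvector v of λ).

  λ = 5: largest Jordan block has size 3, contributing (x − 5)^3

So m_A(x) = (x - 5)^3 = x^3 - 15*x^2 + 75*x - 125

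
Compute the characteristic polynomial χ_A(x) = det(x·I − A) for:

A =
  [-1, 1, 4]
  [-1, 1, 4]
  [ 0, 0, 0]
x^3

Expanding det(x·I − A) (e.g. by cofactor expansion or by noting that A is similar to its Jordan form J, which has the same characteristic polynomial as A) gives
  χ_A(x) = x^3
which factors as x^3. The eigenvalues (with algebraic multiplicities) are λ = 0 with multiplicity 3.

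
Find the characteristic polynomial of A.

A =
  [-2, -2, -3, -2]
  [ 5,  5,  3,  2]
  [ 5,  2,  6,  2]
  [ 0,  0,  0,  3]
x^4 - 12*x^3 + 54*x^2 - 108*x + 81

Expanding det(x·I − A) (e.g. by cofactor expansion or by noting that A is similar to its Jordan form J, which has the same characteristic polynomial as A) gives
  χ_A(x) = x^4 - 12*x^3 + 54*x^2 - 108*x + 81
which factors as (x - 3)^4. The eigenvalues (with algebraic multiplicities) are λ = 3 with multiplicity 4.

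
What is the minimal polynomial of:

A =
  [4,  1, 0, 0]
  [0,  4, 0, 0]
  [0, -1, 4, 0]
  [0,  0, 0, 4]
x^2 - 8*x + 16

The characteristic polynomial is χ_A(x) = (x - 4)^4, so the eigenvalues are known. The minimal polynomial is
  m_A(x) = Π_λ (x − λ)^{k_λ}
where k_λ is the size of the *largest* Jordan block for λ (equivalently, the smallest k with (A − λI)^k v = 0 for every generalised eigenvector v of λ).

  λ = 4: largest Jordan block has size 2, contributing (x − 4)^2

So m_A(x) = (x - 4)^2 = x^2 - 8*x + 16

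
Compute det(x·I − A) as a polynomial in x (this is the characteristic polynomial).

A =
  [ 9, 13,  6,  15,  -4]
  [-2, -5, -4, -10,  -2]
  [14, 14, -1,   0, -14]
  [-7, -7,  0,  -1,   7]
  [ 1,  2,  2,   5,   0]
x^5 - 2*x^4 - 18*x^3 - 32*x^2 - 23*x - 6

Expanding det(x·I − A) (e.g. by cofactor expansion or by noting that A is similar to its Jordan form J, which has the same characteristic polynomial as A) gives
  χ_A(x) = x^5 - 2*x^4 - 18*x^3 - 32*x^2 - 23*x - 6
which factors as (x - 6)*(x + 1)^4. The eigenvalues (with algebraic multiplicities) are λ = -1 with multiplicity 4, λ = 6 with multiplicity 1.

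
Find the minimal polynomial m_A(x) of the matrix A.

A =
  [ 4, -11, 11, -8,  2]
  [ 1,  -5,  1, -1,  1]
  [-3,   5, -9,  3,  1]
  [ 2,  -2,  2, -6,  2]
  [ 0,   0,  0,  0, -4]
x^3 + 12*x^2 + 48*x + 64

The characteristic polynomial is χ_A(x) = (x + 4)^5, so the eigenvalues are known. The minimal polynomial is
  m_A(x) = Π_λ (x − λ)^{k_λ}
where k_λ is the size of the *largest* Jordan block for λ (equivalently, the smallest k with (A − λI)^k v = 0 for every generalised eigenvector v of λ).

  λ = -4: largest Jordan block has size 3, contributing (x + 4)^3

So m_A(x) = (x + 4)^3 = x^3 + 12*x^2 + 48*x + 64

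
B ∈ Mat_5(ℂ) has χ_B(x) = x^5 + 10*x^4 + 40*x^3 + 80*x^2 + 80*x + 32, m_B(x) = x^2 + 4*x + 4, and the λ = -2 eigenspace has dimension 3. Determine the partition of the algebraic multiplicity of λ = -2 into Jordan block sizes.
Block sizes for λ = -2: [2, 2, 1]

Step 1 — from the characteristic polynomial, algebraic multiplicity of λ = -2 is 5. From dim ker(B − (-2)·I) = 3, there are exactly 3 Jordan blocks for λ = -2.
Step 2 — from the minimal polynomial, the factor (x + 2)^2 tells us the largest block for λ = -2 has size 2.
Step 3 — with total size 5, 3 blocks, and largest block 2, the block sizes (in nonincreasing order) are [2, 2, 1].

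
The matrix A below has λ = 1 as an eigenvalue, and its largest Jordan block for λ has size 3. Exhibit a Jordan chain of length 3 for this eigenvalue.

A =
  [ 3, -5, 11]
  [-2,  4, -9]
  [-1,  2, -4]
A Jordan chain for λ = 1 of length 3:
v_1 = (3, -1, -1)ᵀ
v_2 = (2, -2, -1)ᵀ
v_3 = (1, 0, 0)ᵀ

Let N = A − (1)·I. We want v_3 with N^3 v_3 = 0 but N^2 v_3 ≠ 0; then v_{j-1} := N · v_j for j = 3, …, 2.

Pick v_3 = (1, 0, 0)ᵀ.
Then v_2 = N · v_3 = (2, -2, -1)ᵀ.
Then v_1 = N · v_2 = (3, -1, -1)ᵀ.

Sanity check: (A − (1)·I) v_1 = (0, 0, 0)ᵀ = 0. ✓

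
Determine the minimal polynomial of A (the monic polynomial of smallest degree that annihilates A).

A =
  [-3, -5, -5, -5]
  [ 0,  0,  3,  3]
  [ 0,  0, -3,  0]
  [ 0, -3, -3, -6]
x^2 + 6*x + 9

The characteristic polynomial is χ_A(x) = (x + 3)^4, so the eigenvalues are known. The minimal polynomial is
  m_A(x) = Π_λ (x − λ)^{k_λ}
where k_λ is the size of the *largest* Jordan block for λ (equivalently, the smallest k with (A − λI)^k v = 0 for every generalised eigenvector v of λ).

  λ = -3: largest Jordan block has size 2, contributing (x + 3)^2

So m_A(x) = (x + 3)^2 = x^2 + 6*x + 9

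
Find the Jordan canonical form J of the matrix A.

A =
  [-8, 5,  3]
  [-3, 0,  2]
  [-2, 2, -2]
J_1(-4) ⊕ J_2(-3)

The characteristic polynomial is
  det(x·I − A) = x^3 + 10*x^2 + 33*x + 36 = (x + 3)^2*(x + 4)

Eigenvalues and multiplicities (the geometric multiplicity of λ is n − rank(A − λI), which equals the number of Jordan blocks for λ):
  λ = -4: algebraic multiplicity = 1, geometric multiplicity = 1
  λ = -3: algebraic multiplicity = 2, geometric multiplicity = 1

Determining the block sizes for each eigenvalue:
  λ = -4: one block (gm = 1), so the single block has size am = 1 → block sizes [1]
  λ = -3: one block (gm = 1), so the single block has size am = 2 → block sizes [2]

Assembling the blocks gives a Jordan form
J =
  [-4,  0,  0]
  [ 0, -3,  1]
  [ 0,  0, -3]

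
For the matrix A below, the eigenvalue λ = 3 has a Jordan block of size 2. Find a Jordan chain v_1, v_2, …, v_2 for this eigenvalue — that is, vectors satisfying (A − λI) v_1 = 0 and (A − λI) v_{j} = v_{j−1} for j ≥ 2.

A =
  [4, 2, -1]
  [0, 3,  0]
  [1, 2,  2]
A Jordan chain for λ = 3 of length 2:
v_1 = (1, 0, 1)ᵀ
v_2 = (1, 0, 0)ᵀ

Let N = A − (3)·I. We want v_2 with N^2 v_2 = 0 but N^1 v_2 ≠ 0; then v_{j-1} := N · v_j for j = 2, …, 2.

Pick v_2 = (1, 0, 0)ᵀ.
Then v_1 = N · v_2 = (1, 0, 1)ᵀ.

Sanity check: (A − (3)·I) v_1 = (0, 0, 0)ᵀ = 0. ✓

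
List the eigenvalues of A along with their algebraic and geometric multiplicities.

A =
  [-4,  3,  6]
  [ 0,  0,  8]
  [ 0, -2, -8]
λ = -4: alg = 3, geom = 2

Step 1 — factor the characteristic polynomial to read off the algebraic multiplicities:
  χ_A(x) = (x + 4)^3

Step 2 — compute geometric multiplicities via the rank-nullity identity g(λ) = n − rank(A − λI):
  rank(A − (-4)·I) = 1, so dim ker(A − (-4)·I) = n − 1 = 2

Summary:
  λ = -4: algebraic multiplicity = 3, geometric multiplicity = 2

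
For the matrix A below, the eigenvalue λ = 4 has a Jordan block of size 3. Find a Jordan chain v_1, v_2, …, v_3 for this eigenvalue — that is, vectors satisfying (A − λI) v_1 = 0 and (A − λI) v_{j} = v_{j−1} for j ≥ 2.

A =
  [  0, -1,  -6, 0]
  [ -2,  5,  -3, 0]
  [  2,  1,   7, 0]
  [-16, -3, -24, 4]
A Jordan chain for λ = 4 of length 3:
v_1 = (6, 0, -4, 22)ᵀ
v_2 = (-4, -2, 2, -16)ᵀ
v_3 = (1, 0, 0, 0)ᵀ

Let N = A − (4)·I. We want v_3 with N^3 v_3 = 0 but N^2 v_3 ≠ 0; then v_{j-1} := N · v_j for j = 3, …, 2.

Pick v_3 = (1, 0, 0, 0)ᵀ.
Then v_2 = N · v_3 = (-4, -2, 2, -16)ᵀ.
Then v_1 = N · v_2 = (6, 0, -4, 22)ᵀ.

Sanity check: (A − (4)·I) v_1 = (0, 0, 0, 0)ᵀ = 0. ✓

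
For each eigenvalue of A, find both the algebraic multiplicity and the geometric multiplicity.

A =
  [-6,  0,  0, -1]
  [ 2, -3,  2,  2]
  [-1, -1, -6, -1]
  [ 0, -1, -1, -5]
λ = -5: alg = 4, geom = 2

Step 1 — factor the characteristic polynomial to read off the algebraic multiplicities:
  χ_A(x) = (x + 5)^4

Step 2 — compute geometric multiplicities via the rank-nullity identity g(λ) = n − rank(A − λI):
  rank(A − (-5)·I) = 2, so dim ker(A − (-5)·I) = n − 2 = 2

Summary:
  λ = -5: algebraic multiplicity = 4, geometric multiplicity = 2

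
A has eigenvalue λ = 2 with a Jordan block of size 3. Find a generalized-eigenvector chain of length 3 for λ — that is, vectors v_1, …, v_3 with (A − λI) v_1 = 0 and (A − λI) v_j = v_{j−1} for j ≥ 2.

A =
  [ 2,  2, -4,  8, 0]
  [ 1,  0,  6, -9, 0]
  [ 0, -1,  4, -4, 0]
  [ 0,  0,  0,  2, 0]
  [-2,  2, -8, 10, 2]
A Jordan chain for λ = 2 of length 3:
v_1 = (2, -2, -1, 0, 2)ᵀ
v_2 = (0, 1, 0, 0, -2)ᵀ
v_3 = (1, 0, 0, 0, 0)ᵀ

Let N = A − (2)·I. We want v_3 with N^3 v_3 = 0 but N^2 v_3 ≠ 0; then v_{j-1} := N · v_j for j = 3, …, 2.

Pick v_3 = (1, 0, 0, 0, 0)ᵀ.
Then v_2 = N · v_3 = (0, 1, 0, 0, -2)ᵀ.
Then v_1 = N · v_2 = (2, -2, -1, 0, 2)ᵀ.

Sanity check: (A − (2)·I) v_1 = (0, 0, 0, 0, 0)ᵀ = 0. ✓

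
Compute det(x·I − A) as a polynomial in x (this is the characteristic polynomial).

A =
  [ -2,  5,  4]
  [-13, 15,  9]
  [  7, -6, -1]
x^3 - 12*x^2 + 48*x - 64

Expanding det(x·I − A) (e.g. by cofactor expansion or by noting that A is similar to its Jordan form J, which has the same characteristic polynomial as A) gives
  χ_A(x) = x^3 - 12*x^2 + 48*x - 64
which factors as (x - 4)^3. The eigenvalues (with algebraic multiplicities) are λ = 4 with multiplicity 3.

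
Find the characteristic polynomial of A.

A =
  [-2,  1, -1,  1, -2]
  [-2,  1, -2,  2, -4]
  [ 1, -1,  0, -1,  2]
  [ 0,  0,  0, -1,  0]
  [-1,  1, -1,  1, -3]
x^5 + 5*x^4 + 10*x^3 + 10*x^2 + 5*x + 1

Expanding det(x·I − A) (e.g. by cofactor expansion or by noting that A is similar to its Jordan form J, which has the same characteristic polynomial as A) gives
  χ_A(x) = x^5 + 5*x^4 + 10*x^3 + 10*x^2 + 5*x + 1
which factors as (x + 1)^5. The eigenvalues (with algebraic multiplicities) are λ = -1 with multiplicity 5.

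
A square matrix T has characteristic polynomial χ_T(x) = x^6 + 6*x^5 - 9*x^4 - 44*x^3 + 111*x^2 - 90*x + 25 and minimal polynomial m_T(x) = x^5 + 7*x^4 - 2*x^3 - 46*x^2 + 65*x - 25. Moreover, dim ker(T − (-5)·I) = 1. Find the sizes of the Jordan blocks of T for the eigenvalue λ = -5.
Block sizes for λ = -5: [2]

Step 1 — from the characteristic polynomial, algebraic multiplicity of λ = -5 is 2. From dim ker(T − (-5)·I) = 1, there are exactly 1 Jordan blocks for λ = -5.
Step 2 — from the minimal polynomial, the factor (x + 5)^2 tells us the largest block for λ = -5 has size 2.
Step 3 — with total size 2, 1 blocks, and largest block 2, the block sizes (in nonincreasing order) are [2].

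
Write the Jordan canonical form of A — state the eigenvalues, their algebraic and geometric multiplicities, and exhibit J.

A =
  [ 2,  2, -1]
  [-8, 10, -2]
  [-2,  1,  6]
J_3(6)

The characteristic polynomial is
  det(x·I − A) = x^3 - 18*x^2 + 108*x - 216 = (x - 6)^3

Eigenvalues and multiplicities (the geometric multiplicity of λ is n − rank(A − λI), which equals the number of Jordan blocks for λ):
  λ = 6: algebraic multiplicity = 3, geometric multiplicity = 1

Determining the block sizes for each eigenvalue:
  λ = 6: one block (gm = 1), so the single block has size am = 3 → block sizes [3]

Assembling the blocks gives a Jordan form
J =
  [6, 1, 0]
  [0, 6, 1]
  [0, 0, 6]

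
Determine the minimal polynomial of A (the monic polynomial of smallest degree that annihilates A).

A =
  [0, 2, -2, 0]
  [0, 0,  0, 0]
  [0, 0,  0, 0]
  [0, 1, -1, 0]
x^2

The characteristic polynomial is χ_A(x) = x^4, so the eigenvalues are known. The minimal polynomial is
  m_A(x) = Π_λ (x − λ)^{k_λ}
where k_λ is the size of the *largest* Jordan block for λ (equivalently, the smallest k with (A − λI)^k v = 0 for every generalised eigenvector v of λ).

  λ = 0: largest Jordan block has size 2, contributing (x − 0)^2

So m_A(x) = x^2 = x^2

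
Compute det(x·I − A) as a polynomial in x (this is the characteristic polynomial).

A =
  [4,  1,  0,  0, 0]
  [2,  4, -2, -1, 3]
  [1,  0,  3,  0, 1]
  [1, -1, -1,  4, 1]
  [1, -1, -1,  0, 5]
x^5 - 20*x^4 + 160*x^3 - 640*x^2 + 1280*x - 1024

Expanding det(x·I − A) (e.g. by cofactor expansion or by noting that A is similar to its Jordan form J, which has the same characteristic polynomial as A) gives
  χ_A(x) = x^5 - 20*x^4 + 160*x^3 - 640*x^2 + 1280*x - 1024
which factors as (x - 4)^5. The eigenvalues (with algebraic multiplicities) are λ = 4 with multiplicity 5.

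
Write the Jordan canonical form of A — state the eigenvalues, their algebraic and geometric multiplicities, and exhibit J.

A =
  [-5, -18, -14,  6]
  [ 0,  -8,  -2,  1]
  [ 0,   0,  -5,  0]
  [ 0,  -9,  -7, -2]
J_3(-5) ⊕ J_1(-5)

The characteristic polynomial is
  det(x·I − A) = x^4 + 20*x^3 + 150*x^2 + 500*x + 625 = (x + 5)^4

Eigenvalues and multiplicities (the geometric multiplicity of λ is n − rank(A − λI), which equals the number of Jordan blocks for λ):
  λ = -5: algebraic multiplicity = 4, geometric multiplicity = 2

Determining the block sizes for each eigenvalue:
  λ = -5: with am = 4 and gm = 2, the partition is not yet determined (e.g. several partitions of 4 into 2 parts exist). Let N = A − (-5)·I. Computing rank(N^1) = 2, rank(N^2) = 1, rank(N^3) = 0; the number of blocks of size ≥ j is rank(N^{j−1}) − rank(N^j), giving [2, 1, 1]. So we have 1 block(s) of size 3, 1 block(s) of size 1 → block sizes [3, 1]

Assembling the blocks gives a Jordan form
J =
  [-5,  1,  0,  0]
  [ 0, -5,  1,  0]
  [ 0,  0, -5,  0]
  [ 0,  0,  0, -5]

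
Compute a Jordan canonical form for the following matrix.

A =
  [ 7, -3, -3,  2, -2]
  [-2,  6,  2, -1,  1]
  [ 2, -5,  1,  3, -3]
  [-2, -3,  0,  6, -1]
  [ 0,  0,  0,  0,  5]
J_2(5) ⊕ J_2(5) ⊕ J_1(5)

The characteristic polynomial is
  det(x·I − A) = x^5 - 25*x^4 + 250*x^3 - 1250*x^2 + 3125*x - 3125 = (x - 5)^5

Eigenvalues and multiplicities (the geometric multiplicity of λ is n − rank(A − λI), which equals the number of Jordan blocks for λ):
  λ = 5: algebraic multiplicity = 5, geometric multiplicity = 3

Determining the block sizes for each eigenvalue:
  λ = 5: with am = 5 and gm = 3, the partition is not yet determined (e.g. several partitions of 5 into 3 parts exist). Let N = A − (5)·I. Computing rank(N^1) = 2, rank(N^2) = 0; the number of blocks of size ≥ j is rank(N^{j−1}) − rank(N^j), giving [3, 2]. So we have 2 block(s) of size 2, 1 block(s) of size 1 → block sizes [2, 2, 1]

Assembling the blocks gives a Jordan form
J =
  [5, 1, 0, 0, 0]
  [0, 5, 0, 0, 0]
  [0, 0, 5, 1, 0]
  [0, 0, 0, 5, 0]
  [0, 0, 0, 0, 5]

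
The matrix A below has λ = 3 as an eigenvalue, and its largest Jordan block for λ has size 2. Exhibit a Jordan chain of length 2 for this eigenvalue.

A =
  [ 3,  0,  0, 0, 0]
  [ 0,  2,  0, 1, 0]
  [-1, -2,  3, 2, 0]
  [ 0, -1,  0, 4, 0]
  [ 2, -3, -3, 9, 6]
A Jordan chain for λ = 3 of length 2:
v_1 = (0, -1, -3, -1, -1)ᵀ
v_2 = (1, 1, 0, 0, 0)ᵀ

Let N = A − (3)·I. We want v_2 with N^2 v_2 = 0 but N^1 v_2 ≠ 0; then v_{j-1} := N · v_j for j = 2, …, 2.

Pick v_2 = (1, 1, 0, 0, 0)ᵀ.
Then v_1 = N · v_2 = (0, -1, -3, -1, -1)ᵀ.

Sanity check: (A − (3)·I) v_1 = (0, 0, 0, 0, 0)ᵀ = 0. ✓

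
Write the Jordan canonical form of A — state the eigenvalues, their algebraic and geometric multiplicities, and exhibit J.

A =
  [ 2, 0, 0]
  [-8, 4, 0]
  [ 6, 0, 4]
J_1(2) ⊕ J_1(4) ⊕ J_1(4)

The characteristic polynomial is
  det(x·I − A) = x^3 - 10*x^2 + 32*x - 32 = (x - 4)^2*(x - 2)

Eigenvalues and multiplicities (the geometric multiplicity of λ is n − rank(A − λI), which equals the number of Jordan blocks for λ):
  λ = 2: algebraic multiplicity = 1, geometric multiplicity = 1
  λ = 4: algebraic multiplicity = 2, geometric multiplicity = 2

Determining the block sizes for each eigenvalue:
  λ = 2: one block (gm = 1), so the single block has size am = 1 → block sizes [1]
  λ = 4: gm = am = 2, so every block has size 1 → block sizes [1, 1]

Assembling the blocks gives a Jordan form
J =
  [2, 0, 0]
  [0, 4, 0]
  [0, 0, 4]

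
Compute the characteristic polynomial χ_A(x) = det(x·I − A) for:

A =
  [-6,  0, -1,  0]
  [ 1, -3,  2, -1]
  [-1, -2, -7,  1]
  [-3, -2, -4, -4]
x^4 + 20*x^3 + 150*x^2 + 500*x + 625

Expanding det(x·I − A) (e.g. by cofactor expansion or by noting that A is similar to its Jordan form J, which has the same characteristic polynomial as A) gives
  χ_A(x) = x^4 + 20*x^3 + 150*x^2 + 500*x + 625
which factors as (x + 5)^4. The eigenvalues (with algebraic multiplicities) are λ = -5 with multiplicity 4.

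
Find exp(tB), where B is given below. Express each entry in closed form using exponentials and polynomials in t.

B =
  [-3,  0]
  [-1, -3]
e^{tB} =
  [exp(-3*t), 0]
  [-t*exp(-3*t), exp(-3*t)]

Strategy: write B = P · J · P⁻¹ where J is a Jordan canonical form, so e^{tB} = P · e^{tJ} · P⁻¹, and e^{tJ} can be computed block-by-block.

B has Jordan form
J =
  [-3,  1]
  [ 0, -3]
(up to reordering of blocks).

Per-block formulas:
  For a 2×2 Jordan block J_2(-3): exp(t · J_2(-3)) = e^(-3t)·(I + t·N), where N is the 2×2 nilpotent shift.

After assembling e^{tJ} and conjugating by P, we get:

e^{tB} =
  [exp(-3*t), 0]
  [-t*exp(-3*t), exp(-3*t)]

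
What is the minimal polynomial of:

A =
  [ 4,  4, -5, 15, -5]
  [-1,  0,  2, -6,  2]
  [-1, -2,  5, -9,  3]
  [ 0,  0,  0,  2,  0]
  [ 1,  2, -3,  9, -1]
x^3 - 6*x^2 + 12*x - 8

The characteristic polynomial is χ_A(x) = (x - 2)^5, so the eigenvalues are known. The minimal polynomial is
  m_A(x) = Π_λ (x − λ)^{k_λ}
where k_λ is the size of the *largest* Jordan block for λ (equivalently, the smallest k with (A − λI)^k v = 0 for every generalised eigenvector v of λ).

  λ = 2: largest Jordan block has size 3, contributing (x − 2)^3

So m_A(x) = (x - 2)^3 = x^3 - 6*x^2 + 12*x - 8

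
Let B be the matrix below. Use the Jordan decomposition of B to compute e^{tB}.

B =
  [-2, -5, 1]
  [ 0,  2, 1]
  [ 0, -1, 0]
e^{tB} =
  [exp(-2*t), -2*t*exp(t) - exp(t) + exp(-2*t), -2*t*exp(t) + exp(t) - exp(-2*t)]
  [0, t*exp(t) + exp(t), t*exp(t)]
  [0, -t*exp(t), -t*exp(t) + exp(t)]

Strategy: write B = P · J · P⁻¹ where J is a Jordan canonical form, so e^{tB} = P · e^{tJ} · P⁻¹, and e^{tJ} can be computed block-by-block.

B has Jordan form
J =
  [-2, 0, 0]
  [ 0, 1, 1]
  [ 0, 0, 1]
(up to reordering of blocks).

Per-block formulas:
  For a 2×2 Jordan block J_2(1): exp(t · J_2(1)) = e^(1t)·(I + t·N), where N is the 2×2 nilpotent shift.
  For a 1×1 block at λ = -2: exp(t · [-2]) = [e^(-2t)].

After assembling e^{tJ} and conjugating by P, we get:

e^{tB} =
  [exp(-2*t), -2*t*exp(t) - exp(t) + exp(-2*t), -2*t*exp(t) + exp(t) - exp(-2*t)]
  [0, t*exp(t) + exp(t), t*exp(t)]
  [0, -t*exp(t), -t*exp(t) + exp(t)]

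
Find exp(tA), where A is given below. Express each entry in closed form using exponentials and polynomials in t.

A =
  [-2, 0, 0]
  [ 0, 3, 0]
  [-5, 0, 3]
e^{tA} =
  [exp(-2*t), 0, 0]
  [0, exp(3*t), 0]
  [-exp(3*t) + exp(-2*t), 0, exp(3*t)]

Strategy: write A = P · J · P⁻¹ where J is a Jordan canonical form, so e^{tA} = P · e^{tJ} · P⁻¹, and e^{tJ} can be computed block-by-block.

A has Jordan form
J =
  [-2, 0, 0]
  [ 0, 3, 0]
  [ 0, 0, 3]
(up to reordering of blocks).

Per-block formulas:
  For a 1×1 block at λ = -2: exp(t · [-2]) = [e^(-2t)].
  For a 1×1 block at λ = 3: exp(t · [3]) = [e^(3t)].

After assembling e^{tJ} and conjugating by P, we get:

e^{tA} =
  [exp(-2*t), 0, 0]
  [0, exp(3*t), 0]
  [-exp(3*t) + exp(-2*t), 0, exp(3*t)]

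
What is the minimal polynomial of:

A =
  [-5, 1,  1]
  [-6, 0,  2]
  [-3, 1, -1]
x^2 + 4*x + 4

The characteristic polynomial is χ_A(x) = (x + 2)^3, so the eigenvalues are known. The minimal polynomial is
  m_A(x) = Π_λ (x − λ)^{k_λ}
where k_λ is the size of the *largest* Jordan block for λ (equivalently, the smallest k with (A − λI)^k v = 0 for every generalised eigenvector v of λ).

  λ = -2: largest Jordan block has size 2, contributing (x + 2)^2

So m_A(x) = (x + 2)^2 = x^2 + 4*x + 4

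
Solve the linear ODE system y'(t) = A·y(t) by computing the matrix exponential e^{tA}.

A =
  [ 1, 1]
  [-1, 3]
e^{tA} =
  [-t*exp(2*t) + exp(2*t), t*exp(2*t)]
  [-t*exp(2*t), t*exp(2*t) + exp(2*t)]

Strategy: write A = P · J · P⁻¹ where J is a Jordan canonical form, so e^{tA} = P · e^{tJ} · P⁻¹, and e^{tJ} can be computed block-by-block.

A has Jordan form
J =
  [2, 1]
  [0, 2]
(up to reordering of blocks).

Per-block formulas:
  For a 2×2 Jordan block J_2(2): exp(t · J_2(2)) = e^(2t)·(I + t·N), where N is the 2×2 nilpotent shift.

After assembling e^{tJ} and conjugating by P, we get:

e^{tA} =
  [-t*exp(2*t) + exp(2*t), t*exp(2*t)]
  [-t*exp(2*t), t*exp(2*t) + exp(2*t)]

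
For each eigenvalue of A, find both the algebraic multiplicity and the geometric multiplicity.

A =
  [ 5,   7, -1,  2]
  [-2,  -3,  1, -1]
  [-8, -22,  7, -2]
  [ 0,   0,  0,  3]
λ = 3: alg = 4, geom = 2

Step 1 — factor the characteristic polynomial to read off the algebraic multiplicities:
  χ_A(x) = (x - 3)^4

Step 2 — compute geometric multiplicities via the rank-nullity identity g(λ) = n − rank(A − λI):
  rank(A − (3)·I) = 2, so dim ker(A − (3)·I) = n − 2 = 2

Summary:
  λ = 3: algebraic multiplicity = 4, geometric multiplicity = 2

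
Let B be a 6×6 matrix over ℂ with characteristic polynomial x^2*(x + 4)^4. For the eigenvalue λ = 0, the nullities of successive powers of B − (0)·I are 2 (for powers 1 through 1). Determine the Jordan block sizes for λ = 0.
Block sizes for λ = 0: [1, 1]

From the dimensions of kernels of powers, the number of Jordan blocks of size at least j is d_j − d_{j−1} where d_j = dim ker(N^j) (with d_0 = 0). Computing the differences gives [2].
The number of blocks of size exactly k is (#blocks of size ≥ k) − (#blocks of size ≥ k + 1), so the partition is: 2 block(s) of size 1.
In nonincreasing order the block sizes are [1, 1].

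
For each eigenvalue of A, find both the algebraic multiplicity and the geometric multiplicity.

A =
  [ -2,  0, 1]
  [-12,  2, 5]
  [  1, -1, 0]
λ = 0: alg = 3, geom = 1

Step 1 — factor the characteristic polynomial to read off the algebraic multiplicities:
  χ_A(x) = x^3

Step 2 — compute geometric multiplicities via the rank-nullity identity g(λ) = n − rank(A − λI):
  rank(A − (0)·I) = 2, so dim ker(A − (0)·I) = n − 2 = 1

Summary:
  λ = 0: algebraic multiplicity = 3, geometric multiplicity = 1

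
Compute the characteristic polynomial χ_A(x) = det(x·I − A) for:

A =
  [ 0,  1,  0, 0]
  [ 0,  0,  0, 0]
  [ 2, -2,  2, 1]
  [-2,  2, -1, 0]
x^4 - 2*x^3 + x^2

Expanding det(x·I − A) (e.g. by cofactor expansion or by noting that A is similar to its Jordan form J, which has the same characteristic polynomial as A) gives
  χ_A(x) = x^4 - 2*x^3 + x^2
which factors as x^2*(x - 1)^2. The eigenvalues (with algebraic multiplicities) are λ = 0 with multiplicity 2, λ = 1 with multiplicity 2.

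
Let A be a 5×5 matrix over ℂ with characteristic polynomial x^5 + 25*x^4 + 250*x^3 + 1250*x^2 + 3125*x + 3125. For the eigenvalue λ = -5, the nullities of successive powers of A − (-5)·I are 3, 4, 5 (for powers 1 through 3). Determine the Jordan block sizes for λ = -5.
Block sizes for λ = -5: [3, 1, 1]

From the dimensions of kernels of powers, the number of Jordan blocks of size at least j is d_j − d_{j−1} where d_j = dim ker(N^j) (with d_0 = 0). Computing the differences gives [3, 1, 1].
The number of blocks of size exactly k is (#blocks of size ≥ k) − (#blocks of size ≥ k + 1), so the partition is: 2 block(s) of size 1, 1 block(s) of size 3.
In nonincreasing order the block sizes are [3, 1, 1].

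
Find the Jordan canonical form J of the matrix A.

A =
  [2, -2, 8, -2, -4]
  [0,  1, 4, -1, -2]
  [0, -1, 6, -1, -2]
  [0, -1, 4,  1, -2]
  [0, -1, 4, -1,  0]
J_2(2) ⊕ J_1(2) ⊕ J_1(2) ⊕ J_1(2)

The characteristic polynomial is
  det(x·I − A) = x^5 - 10*x^4 + 40*x^3 - 80*x^2 + 80*x - 32 = (x - 2)^5

Eigenvalues and multiplicities (the geometric multiplicity of λ is n − rank(A − λI), which equals the number of Jordan blocks for λ):
  λ = 2: algebraic multiplicity = 5, geometric multiplicity = 4

Determining the block sizes for each eigenvalue:
  λ = 2: 4 blocks summing to 5 forces exactly one block of size 2 and the rest size 1 → block sizes [2, 1, 1, 1]

Assembling the blocks gives a Jordan form
J =
  [2, 1, 0, 0, 0]
  [0, 2, 0, 0, 0]
  [0, 0, 2, 0, 0]
  [0, 0, 0, 2, 0]
  [0, 0, 0, 0, 2]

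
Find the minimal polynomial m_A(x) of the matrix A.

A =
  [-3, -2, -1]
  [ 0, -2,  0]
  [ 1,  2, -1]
x^2 + 4*x + 4

The characteristic polynomial is χ_A(x) = (x + 2)^3, so the eigenvalues are known. The minimal polynomial is
  m_A(x) = Π_λ (x − λ)^{k_λ}
where k_λ is the size of the *largest* Jordan block for λ (equivalently, the smallest k with (A − λI)^k v = 0 for every generalised eigenvector v of λ).

  λ = -2: largest Jordan block has size 2, contributing (x + 2)^2

So m_A(x) = (x + 2)^2 = x^2 + 4*x + 4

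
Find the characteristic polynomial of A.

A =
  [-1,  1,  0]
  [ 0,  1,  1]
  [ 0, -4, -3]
x^3 + 3*x^2 + 3*x + 1

Expanding det(x·I − A) (e.g. by cofactor expansion or by noting that A is similar to its Jordan form J, which has the same characteristic polynomial as A) gives
  χ_A(x) = x^3 + 3*x^2 + 3*x + 1
which factors as (x + 1)^3. The eigenvalues (with algebraic multiplicities) are λ = -1 with multiplicity 3.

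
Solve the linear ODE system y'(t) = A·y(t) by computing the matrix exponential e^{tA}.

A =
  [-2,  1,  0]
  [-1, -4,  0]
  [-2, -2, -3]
e^{tA} =
  [t*exp(-3*t) + exp(-3*t), t*exp(-3*t), 0]
  [-t*exp(-3*t), -t*exp(-3*t) + exp(-3*t), 0]
  [-2*t*exp(-3*t), -2*t*exp(-3*t), exp(-3*t)]

Strategy: write A = P · J · P⁻¹ where J is a Jordan canonical form, so e^{tA} = P · e^{tJ} · P⁻¹, and e^{tJ} can be computed block-by-block.

A has Jordan form
J =
  [-3,  1,  0]
  [ 0, -3,  0]
  [ 0,  0, -3]
(up to reordering of blocks).

Per-block formulas:
  For a 2×2 Jordan block J_2(-3): exp(t · J_2(-3)) = e^(-3t)·(I + t·N), where N is the 2×2 nilpotent shift.
  For a 1×1 block at λ = -3: exp(t · [-3]) = [e^(-3t)].

After assembling e^{tJ} and conjugating by P, we get:

e^{tA} =
  [t*exp(-3*t) + exp(-3*t), t*exp(-3*t), 0]
  [-t*exp(-3*t), -t*exp(-3*t) + exp(-3*t), 0]
  [-2*t*exp(-3*t), -2*t*exp(-3*t), exp(-3*t)]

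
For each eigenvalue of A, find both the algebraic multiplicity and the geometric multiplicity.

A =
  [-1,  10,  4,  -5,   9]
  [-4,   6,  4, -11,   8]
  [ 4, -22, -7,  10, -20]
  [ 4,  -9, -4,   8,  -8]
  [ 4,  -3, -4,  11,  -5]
λ = -3: alg = 2, geom = 1; λ = 1: alg = 1, geom = 1; λ = 3: alg = 2, geom = 1

Step 1 — factor the characteristic polynomial to read off the algebraic multiplicities:
  χ_A(x) = (x - 3)^2*(x - 1)*(x + 3)^2

Step 2 — compute geometric multiplicities via the rank-nullity identity g(λ) = n − rank(A − λI):
  rank(A − (-3)·I) = 4, so dim ker(A − (-3)·I) = n − 4 = 1
  rank(A − (1)·I) = 4, so dim ker(A − (1)·I) = n − 4 = 1
  rank(A − (3)·I) = 4, so dim ker(A − (3)·I) = n − 4 = 1

Summary:
  λ = -3: algebraic multiplicity = 2, geometric multiplicity = 1
  λ = 1: algebraic multiplicity = 1, geometric multiplicity = 1
  λ = 3: algebraic multiplicity = 2, geometric multiplicity = 1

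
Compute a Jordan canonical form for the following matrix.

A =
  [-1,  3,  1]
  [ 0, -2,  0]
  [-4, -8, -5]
J_2(-3) ⊕ J_1(-2)

The characteristic polynomial is
  det(x·I − A) = x^3 + 8*x^2 + 21*x + 18 = (x + 2)*(x + 3)^2

Eigenvalues and multiplicities (the geometric multiplicity of λ is n − rank(A − λI), which equals the number of Jordan blocks for λ):
  λ = -3: algebraic multiplicity = 2, geometric multiplicity = 1
  λ = -2: algebraic multiplicity = 1, geometric multiplicity = 1

Determining the block sizes for each eigenvalue:
  λ = -3: one block (gm = 1), so the single block has size am = 2 → block sizes [2]
  λ = -2: one block (gm = 1), so the single block has size am = 1 → block sizes [1]

Assembling the blocks gives a Jordan form
J =
  [-3,  1,  0]
  [ 0, -3,  0]
  [ 0,  0, -2]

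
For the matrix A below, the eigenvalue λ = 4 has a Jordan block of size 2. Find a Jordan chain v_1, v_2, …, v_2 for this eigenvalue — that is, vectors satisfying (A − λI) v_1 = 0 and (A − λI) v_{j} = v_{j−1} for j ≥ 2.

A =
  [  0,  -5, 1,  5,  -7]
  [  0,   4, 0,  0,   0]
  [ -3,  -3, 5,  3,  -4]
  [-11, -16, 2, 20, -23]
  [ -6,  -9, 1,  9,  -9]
A Jordan chain for λ = 4 of length 2:
v_1 = (-4, 0, -3, -11, -6)ᵀ
v_2 = (1, 0, 0, 0, 0)ᵀ

Let N = A − (4)·I. We want v_2 with N^2 v_2 = 0 but N^1 v_2 ≠ 0; then v_{j-1} := N · v_j for j = 2, …, 2.

Pick v_2 = (1, 0, 0, 0, 0)ᵀ.
Then v_1 = N · v_2 = (-4, 0, -3, -11, -6)ᵀ.

Sanity check: (A − (4)·I) v_1 = (0, 0, 0, 0, 0)ᵀ = 0. ✓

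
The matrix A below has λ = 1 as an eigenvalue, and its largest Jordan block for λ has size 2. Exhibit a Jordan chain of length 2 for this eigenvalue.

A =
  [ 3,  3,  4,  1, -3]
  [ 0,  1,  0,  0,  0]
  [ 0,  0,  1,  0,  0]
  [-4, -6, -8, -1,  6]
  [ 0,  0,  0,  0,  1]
A Jordan chain for λ = 1 of length 2:
v_1 = (2, 0, 0, -4, 0)ᵀ
v_2 = (1, 0, 0, 0, 0)ᵀ

Let N = A − (1)·I. We want v_2 with N^2 v_2 = 0 but N^1 v_2 ≠ 0; then v_{j-1} := N · v_j for j = 2, …, 2.

Pick v_2 = (1, 0, 0, 0, 0)ᵀ.
Then v_1 = N · v_2 = (2, 0, 0, -4, 0)ᵀ.

Sanity check: (A − (1)·I) v_1 = (0, 0, 0, 0, 0)ᵀ = 0. ✓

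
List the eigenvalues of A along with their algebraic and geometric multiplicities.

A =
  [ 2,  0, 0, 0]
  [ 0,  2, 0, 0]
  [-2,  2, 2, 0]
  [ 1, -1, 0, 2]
λ = 2: alg = 4, geom = 3

Step 1 — factor the characteristic polynomial to read off the algebraic multiplicities:
  χ_A(x) = (x - 2)^4

Step 2 — compute geometric multiplicities via the rank-nullity identity g(λ) = n − rank(A − λI):
  rank(A − (2)·I) = 1, so dim ker(A − (2)·I) = n − 1 = 3

Summary:
  λ = 2: algebraic multiplicity = 4, geometric multiplicity = 3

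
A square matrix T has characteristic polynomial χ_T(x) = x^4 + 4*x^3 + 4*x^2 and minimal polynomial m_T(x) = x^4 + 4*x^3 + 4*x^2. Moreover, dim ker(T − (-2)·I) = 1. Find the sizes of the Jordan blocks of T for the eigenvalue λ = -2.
Block sizes for λ = -2: [2]

Step 1 — from the characteristic polynomial, algebraic multiplicity of λ = -2 is 2. From dim ker(T − (-2)·I) = 1, there are exactly 1 Jordan blocks for λ = -2.
Step 2 — from the minimal polynomial, the factor (x + 2)^2 tells us the largest block for λ = -2 has size 2.
Step 3 — with total size 2, 1 blocks, and largest block 2, the block sizes (in nonincreasing order) are [2].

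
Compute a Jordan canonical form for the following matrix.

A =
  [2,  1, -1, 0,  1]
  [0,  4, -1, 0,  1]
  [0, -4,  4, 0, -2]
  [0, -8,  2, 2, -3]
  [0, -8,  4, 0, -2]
J_3(2) ⊕ J_2(2)

The characteristic polynomial is
  det(x·I − A) = x^5 - 10*x^4 + 40*x^3 - 80*x^2 + 80*x - 32 = (x - 2)^5

Eigenvalues and multiplicities (the geometric multiplicity of λ is n − rank(A − λI), which equals the number of Jordan blocks for λ):
  λ = 2: algebraic multiplicity = 5, geometric multiplicity = 2

Determining the block sizes for each eigenvalue:
  λ = 2: with am = 5 and gm = 2, the partition is not yet determined (e.g. several partitions of 5 into 2 parts exist). Let N = A − (2)·I. Computing rank(N^1) = 3, rank(N^2) = 1, rank(N^3) = 0; the number of blocks of size ≥ j is rank(N^{j−1}) − rank(N^j), giving [2, 2, 1]. So we have 1 block(s) of size 3, 1 block(s) of size 2 → block sizes [3, 2]

Assembling the blocks gives a Jordan form
J =
  [2, 1, 0, 0, 0]
  [0, 2, 1, 0, 0]
  [0, 0, 2, 0, 0]
  [0, 0, 0, 2, 1]
  [0, 0, 0, 0, 2]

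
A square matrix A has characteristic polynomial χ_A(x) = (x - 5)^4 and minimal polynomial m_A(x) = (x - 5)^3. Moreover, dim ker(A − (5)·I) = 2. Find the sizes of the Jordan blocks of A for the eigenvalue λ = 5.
Block sizes for λ = 5: [3, 1]

Step 1 — from the characteristic polynomial, algebraic multiplicity of λ = 5 is 4. From dim ker(A − (5)·I) = 2, there are exactly 2 Jordan blocks for λ = 5.
Step 2 — from the minimal polynomial, the factor (x − 5)^3 tells us the largest block for λ = 5 has size 3.
Step 3 — with total size 4, 2 blocks, and largest block 3, the block sizes (in nonincreasing order) are [3, 1].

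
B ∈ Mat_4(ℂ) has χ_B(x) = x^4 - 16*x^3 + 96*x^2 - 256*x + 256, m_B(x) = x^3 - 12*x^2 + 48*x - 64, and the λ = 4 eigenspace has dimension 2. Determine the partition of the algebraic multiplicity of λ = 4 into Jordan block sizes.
Block sizes for λ = 4: [3, 1]

Step 1 — from the characteristic polynomial, algebraic multiplicity of λ = 4 is 4. From dim ker(B − (4)·I) = 2, there are exactly 2 Jordan blocks for λ = 4.
Step 2 — from the minimal polynomial, the factor (x − 4)^3 tells us the largest block for λ = 4 has size 3.
Step 3 — with total size 4, 2 blocks, and largest block 3, the block sizes (in nonincreasing order) are [3, 1].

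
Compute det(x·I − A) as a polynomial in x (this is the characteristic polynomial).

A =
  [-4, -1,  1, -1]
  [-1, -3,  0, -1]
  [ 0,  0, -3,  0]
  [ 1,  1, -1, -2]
x^4 + 12*x^3 + 54*x^2 + 108*x + 81

Expanding det(x·I − A) (e.g. by cofactor expansion or by noting that A is similar to its Jordan form J, which has the same characteristic polynomial as A) gives
  χ_A(x) = x^4 + 12*x^3 + 54*x^2 + 108*x + 81
which factors as (x + 3)^4. The eigenvalues (with algebraic multiplicities) are λ = -3 with multiplicity 4.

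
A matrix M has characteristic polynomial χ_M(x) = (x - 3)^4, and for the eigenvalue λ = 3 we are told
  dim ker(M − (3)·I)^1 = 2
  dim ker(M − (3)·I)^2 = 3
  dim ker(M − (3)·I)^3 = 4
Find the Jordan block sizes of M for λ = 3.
Block sizes for λ = 3: [3, 1]

From the dimensions of kernels of powers, the number of Jordan blocks of size at least j is d_j − d_{j−1} where d_j = dim ker(N^j) (with d_0 = 0). Computing the differences gives [2, 1, 1].
The number of blocks of size exactly k is (#blocks of size ≥ k) − (#blocks of size ≥ k + 1), so the partition is: 1 block(s) of size 1, 1 block(s) of size 3.
In nonincreasing order the block sizes are [3, 1].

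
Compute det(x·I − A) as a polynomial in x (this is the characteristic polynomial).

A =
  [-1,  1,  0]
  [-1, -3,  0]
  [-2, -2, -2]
x^3 + 6*x^2 + 12*x + 8

Expanding det(x·I − A) (e.g. by cofactor expansion or by noting that A is similar to its Jordan form J, which has the same characteristic polynomial as A) gives
  χ_A(x) = x^3 + 6*x^2 + 12*x + 8
which factors as (x + 2)^3. The eigenvalues (with algebraic multiplicities) are λ = -2 with multiplicity 3.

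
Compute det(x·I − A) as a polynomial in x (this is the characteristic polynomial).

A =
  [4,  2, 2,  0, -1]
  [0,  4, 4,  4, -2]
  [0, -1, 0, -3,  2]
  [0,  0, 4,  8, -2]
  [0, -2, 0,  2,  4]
x^5 - 20*x^4 + 160*x^3 - 640*x^2 + 1280*x - 1024

Expanding det(x·I − A) (e.g. by cofactor expansion or by noting that A is similar to its Jordan form J, which has the same characteristic polynomial as A) gives
  χ_A(x) = x^5 - 20*x^4 + 160*x^3 - 640*x^2 + 1280*x - 1024
which factors as (x - 4)^5. The eigenvalues (with algebraic multiplicities) are λ = 4 with multiplicity 5.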